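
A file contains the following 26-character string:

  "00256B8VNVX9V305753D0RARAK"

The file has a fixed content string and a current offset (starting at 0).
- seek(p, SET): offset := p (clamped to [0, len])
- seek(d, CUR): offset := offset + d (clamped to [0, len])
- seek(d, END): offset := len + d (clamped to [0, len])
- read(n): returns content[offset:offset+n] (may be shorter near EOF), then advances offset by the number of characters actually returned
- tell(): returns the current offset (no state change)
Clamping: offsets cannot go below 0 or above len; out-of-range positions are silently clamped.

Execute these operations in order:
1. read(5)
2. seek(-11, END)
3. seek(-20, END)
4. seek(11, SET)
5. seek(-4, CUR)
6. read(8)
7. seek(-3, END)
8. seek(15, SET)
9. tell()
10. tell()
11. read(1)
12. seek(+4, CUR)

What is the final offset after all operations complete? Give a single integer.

Answer: 20

Derivation:
After 1 (read(5)): returned '00256', offset=5
After 2 (seek(-11, END)): offset=15
After 3 (seek(-20, END)): offset=6
After 4 (seek(11, SET)): offset=11
After 5 (seek(-4, CUR)): offset=7
After 6 (read(8)): returned 'VNVX9V30', offset=15
After 7 (seek(-3, END)): offset=23
After 8 (seek(15, SET)): offset=15
After 9 (tell()): offset=15
After 10 (tell()): offset=15
After 11 (read(1)): returned '5', offset=16
After 12 (seek(+4, CUR)): offset=20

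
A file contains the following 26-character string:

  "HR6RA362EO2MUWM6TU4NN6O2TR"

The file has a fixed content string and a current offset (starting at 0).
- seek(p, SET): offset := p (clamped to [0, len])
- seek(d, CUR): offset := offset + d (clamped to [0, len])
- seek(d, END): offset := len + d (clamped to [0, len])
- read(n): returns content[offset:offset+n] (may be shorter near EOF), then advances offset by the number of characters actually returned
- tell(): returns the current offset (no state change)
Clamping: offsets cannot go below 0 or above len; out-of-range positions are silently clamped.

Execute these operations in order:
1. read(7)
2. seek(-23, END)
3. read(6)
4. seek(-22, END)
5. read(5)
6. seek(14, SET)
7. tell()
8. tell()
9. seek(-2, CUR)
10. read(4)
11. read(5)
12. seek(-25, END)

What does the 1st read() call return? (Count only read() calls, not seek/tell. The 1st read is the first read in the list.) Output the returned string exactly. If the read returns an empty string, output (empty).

After 1 (read(7)): returned 'HR6RA36', offset=7
After 2 (seek(-23, END)): offset=3
After 3 (read(6)): returned 'RA362E', offset=9
After 4 (seek(-22, END)): offset=4
After 5 (read(5)): returned 'A362E', offset=9
After 6 (seek(14, SET)): offset=14
After 7 (tell()): offset=14
After 8 (tell()): offset=14
After 9 (seek(-2, CUR)): offset=12
After 10 (read(4)): returned 'UWM6', offset=16
After 11 (read(5)): returned 'TU4NN', offset=21
After 12 (seek(-25, END)): offset=1

Answer: HR6RA36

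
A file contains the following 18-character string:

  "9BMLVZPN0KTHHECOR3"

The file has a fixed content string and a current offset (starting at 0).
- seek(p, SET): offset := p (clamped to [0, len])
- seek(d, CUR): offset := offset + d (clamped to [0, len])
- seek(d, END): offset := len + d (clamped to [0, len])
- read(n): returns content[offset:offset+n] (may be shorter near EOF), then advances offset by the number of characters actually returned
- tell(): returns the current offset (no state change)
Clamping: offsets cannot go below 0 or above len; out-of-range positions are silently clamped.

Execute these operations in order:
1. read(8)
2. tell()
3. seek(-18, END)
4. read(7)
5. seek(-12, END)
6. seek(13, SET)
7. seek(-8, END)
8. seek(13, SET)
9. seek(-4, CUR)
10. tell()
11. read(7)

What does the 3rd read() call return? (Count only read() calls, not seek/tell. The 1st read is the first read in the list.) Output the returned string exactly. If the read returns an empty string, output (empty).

Answer: KTHHECO

Derivation:
After 1 (read(8)): returned '9BMLVZPN', offset=8
After 2 (tell()): offset=8
After 3 (seek(-18, END)): offset=0
After 4 (read(7)): returned '9BMLVZP', offset=7
After 5 (seek(-12, END)): offset=6
After 6 (seek(13, SET)): offset=13
After 7 (seek(-8, END)): offset=10
After 8 (seek(13, SET)): offset=13
After 9 (seek(-4, CUR)): offset=9
After 10 (tell()): offset=9
After 11 (read(7)): returned 'KTHHECO', offset=16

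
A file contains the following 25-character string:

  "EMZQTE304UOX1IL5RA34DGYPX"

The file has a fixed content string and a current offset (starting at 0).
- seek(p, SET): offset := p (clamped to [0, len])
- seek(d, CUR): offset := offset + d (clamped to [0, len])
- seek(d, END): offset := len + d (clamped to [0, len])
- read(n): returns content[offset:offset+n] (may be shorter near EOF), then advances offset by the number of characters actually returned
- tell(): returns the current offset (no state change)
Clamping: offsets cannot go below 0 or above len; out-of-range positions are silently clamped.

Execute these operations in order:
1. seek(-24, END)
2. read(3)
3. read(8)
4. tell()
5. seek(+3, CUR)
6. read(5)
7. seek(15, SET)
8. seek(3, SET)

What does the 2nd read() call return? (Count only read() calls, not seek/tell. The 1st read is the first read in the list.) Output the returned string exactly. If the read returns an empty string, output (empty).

After 1 (seek(-24, END)): offset=1
After 2 (read(3)): returned 'MZQ', offset=4
After 3 (read(8)): returned 'TE304UOX', offset=12
After 4 (tell()): offset=12
After 5 (seek(+3, CUR)): offset=15
After 6 (read(5)): returned '5RA34', offset=20
After 7 (seek(15, SET)): offset=15
After 8 (seek(3, SET)): offset=3

Answer: TE304UOX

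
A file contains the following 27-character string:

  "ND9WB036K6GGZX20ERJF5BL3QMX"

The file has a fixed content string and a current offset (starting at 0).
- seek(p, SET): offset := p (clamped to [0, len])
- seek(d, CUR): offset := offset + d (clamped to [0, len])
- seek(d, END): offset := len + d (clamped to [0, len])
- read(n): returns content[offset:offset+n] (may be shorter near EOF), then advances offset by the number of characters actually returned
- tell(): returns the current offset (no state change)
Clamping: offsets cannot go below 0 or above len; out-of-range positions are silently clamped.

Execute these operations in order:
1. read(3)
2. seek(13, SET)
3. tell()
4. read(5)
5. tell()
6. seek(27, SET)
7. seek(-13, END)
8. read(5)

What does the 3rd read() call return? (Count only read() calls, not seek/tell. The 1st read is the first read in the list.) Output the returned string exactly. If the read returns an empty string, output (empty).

Answer: 20ERJ

Derivation:
After 1 (read(3)): returned 'ND9', offset=3
After 2 (seek(13, SET)): offset=13
After 3 (tell()): offset=13
After 4 (read(5)): returned 'X20ER', offset=18
After 5 (tell()): offset=18
After 6 (seek(27, SET)): offset=27
After 7 (seek(-13, END)): offset=14
After 8 (read(5)): returned '20ERJ', offset=19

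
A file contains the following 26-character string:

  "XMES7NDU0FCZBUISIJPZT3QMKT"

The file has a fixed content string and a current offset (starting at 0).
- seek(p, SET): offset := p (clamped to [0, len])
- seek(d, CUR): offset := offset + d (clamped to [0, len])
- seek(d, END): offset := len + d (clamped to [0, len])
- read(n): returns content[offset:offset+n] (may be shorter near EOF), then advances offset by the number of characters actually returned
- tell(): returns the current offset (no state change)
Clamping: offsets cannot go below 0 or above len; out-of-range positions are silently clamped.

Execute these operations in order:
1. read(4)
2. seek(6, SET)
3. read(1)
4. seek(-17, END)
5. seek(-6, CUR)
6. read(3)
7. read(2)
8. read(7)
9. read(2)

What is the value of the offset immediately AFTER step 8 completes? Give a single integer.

Answer: 15

Derivation:
After 1 (read(4)): returned 'XMES', offset=4
After 2 (seek(6, SET)): offset=6
After 3 (read(1)): returned 'D', offset=7
After 4 (seek(-17, END)): offset=9
After 5 (seek(-6, CUR)): offset=3
After 6 (read(3)): returned 'S7N', offset=6
After 7 (read(2)): returned 'DU', offset=8
After 8 (read(7)): returned '0FCZBUI', offset=15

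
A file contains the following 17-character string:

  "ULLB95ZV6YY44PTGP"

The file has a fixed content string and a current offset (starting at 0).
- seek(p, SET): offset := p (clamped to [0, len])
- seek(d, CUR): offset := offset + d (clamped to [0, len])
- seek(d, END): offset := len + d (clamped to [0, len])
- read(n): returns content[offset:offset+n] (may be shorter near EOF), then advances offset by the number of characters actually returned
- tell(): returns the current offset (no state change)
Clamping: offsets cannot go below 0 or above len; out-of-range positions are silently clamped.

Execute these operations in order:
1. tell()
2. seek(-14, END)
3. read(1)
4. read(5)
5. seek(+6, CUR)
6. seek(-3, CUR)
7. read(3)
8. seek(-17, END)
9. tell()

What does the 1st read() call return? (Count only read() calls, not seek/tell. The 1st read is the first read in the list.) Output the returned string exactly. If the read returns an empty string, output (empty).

Answer: B

Derivation:
After 1 (tell()): offset=0
After 2 (seek(-14, END)): offset=3
After 3 (read(1)): returned 'B', offset=4
After 4 (read(5)): returned '95ZV6', offset=9
After 5 (seek(+6, CUR)): offset=15
After 6 (seek(-3, CUR)): offset=12
After 7 (read(3)): returned '4PT', offset=15
After 8 (seek(-17, END)): offset=0
After 9 (tell()): offset=0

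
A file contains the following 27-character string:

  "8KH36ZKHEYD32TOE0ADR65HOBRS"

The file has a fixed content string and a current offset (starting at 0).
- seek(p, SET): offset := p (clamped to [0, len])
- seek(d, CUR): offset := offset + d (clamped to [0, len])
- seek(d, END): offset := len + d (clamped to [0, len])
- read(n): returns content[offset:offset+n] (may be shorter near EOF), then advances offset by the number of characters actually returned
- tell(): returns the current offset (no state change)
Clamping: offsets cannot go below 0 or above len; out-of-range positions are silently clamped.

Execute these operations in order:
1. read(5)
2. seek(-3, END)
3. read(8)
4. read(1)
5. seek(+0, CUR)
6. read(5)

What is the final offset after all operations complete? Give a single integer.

Answer: 27

Derivation:
After 1 (read(5)): returned '8KH36', offset=5
After 2 (seek(-3, END)): offset=24
After 3 (read(8)): returned 'BRS', offset=27
After 4 (read(1)): returned '', offset=27
After 5 (seek(+0, CUR)): offset=27
After 6 (read(5)): returned '', offset=27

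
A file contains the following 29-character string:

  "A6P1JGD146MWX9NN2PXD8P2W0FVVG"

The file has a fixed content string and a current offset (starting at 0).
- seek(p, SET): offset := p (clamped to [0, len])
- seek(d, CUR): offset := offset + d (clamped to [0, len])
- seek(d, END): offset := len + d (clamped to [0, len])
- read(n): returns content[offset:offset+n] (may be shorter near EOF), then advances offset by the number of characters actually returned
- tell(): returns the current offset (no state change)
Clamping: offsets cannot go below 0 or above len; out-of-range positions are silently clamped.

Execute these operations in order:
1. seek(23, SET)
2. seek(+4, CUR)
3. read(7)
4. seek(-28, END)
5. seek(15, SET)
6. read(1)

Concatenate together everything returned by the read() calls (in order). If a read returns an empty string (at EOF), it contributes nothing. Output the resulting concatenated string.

After 1 (seek(23, SET)): offset=23
After 2 (seek(+4, CUR)): offset=27
After 3 (read(7)): returned 'VG', offset=29
After 4 (seek(-28, END)): offset=1
After 5 (seek(15, SET)): offset=15
After 6 (read(1)): returned 'N', offset=16

Answer: VGN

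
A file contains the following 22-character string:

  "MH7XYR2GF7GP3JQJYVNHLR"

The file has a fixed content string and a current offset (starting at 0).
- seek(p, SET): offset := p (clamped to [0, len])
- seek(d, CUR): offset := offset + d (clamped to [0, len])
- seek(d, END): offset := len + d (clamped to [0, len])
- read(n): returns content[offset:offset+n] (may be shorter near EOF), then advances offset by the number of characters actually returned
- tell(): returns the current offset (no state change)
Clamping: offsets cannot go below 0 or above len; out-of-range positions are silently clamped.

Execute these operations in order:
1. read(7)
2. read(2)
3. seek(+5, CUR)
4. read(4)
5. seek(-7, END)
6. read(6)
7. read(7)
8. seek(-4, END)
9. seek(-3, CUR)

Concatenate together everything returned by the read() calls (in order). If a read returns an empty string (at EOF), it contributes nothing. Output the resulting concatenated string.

Answer: MH7XYR2GFQJYVJYVNHLR

Derivation:
After 1 (read(7)): returned 'MH7XYR2', offset=7
After 2 (read(2)): returned 'GF', offset=9
After 3 (seek(+5, CUR)): offset=14
After 4 (read(4)): returned 'QJYV', offset=18
After 5 (seek(-7, END)): offset=15
After 6 (read(6)): returned 'JYVNHL', offset=21
After 7 (read(7)): returned 'R', offset=22
After 8 (seek(-4, END)): offset=18
After 9 (seek(-3, CUR)): offset=15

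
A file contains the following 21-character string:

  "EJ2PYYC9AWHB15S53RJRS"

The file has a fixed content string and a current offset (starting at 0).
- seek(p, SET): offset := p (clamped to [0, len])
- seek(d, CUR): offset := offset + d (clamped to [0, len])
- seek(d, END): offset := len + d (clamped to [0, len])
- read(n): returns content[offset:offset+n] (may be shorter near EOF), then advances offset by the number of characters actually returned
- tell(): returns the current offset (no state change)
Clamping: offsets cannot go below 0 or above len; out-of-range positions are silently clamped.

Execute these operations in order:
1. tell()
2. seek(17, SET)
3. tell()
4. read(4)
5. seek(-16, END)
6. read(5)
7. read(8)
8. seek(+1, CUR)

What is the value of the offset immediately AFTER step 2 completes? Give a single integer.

Answer: 17

Derivation:
After 1 (tell()): offset=0
After 2 (seek(17, SET)): offset=17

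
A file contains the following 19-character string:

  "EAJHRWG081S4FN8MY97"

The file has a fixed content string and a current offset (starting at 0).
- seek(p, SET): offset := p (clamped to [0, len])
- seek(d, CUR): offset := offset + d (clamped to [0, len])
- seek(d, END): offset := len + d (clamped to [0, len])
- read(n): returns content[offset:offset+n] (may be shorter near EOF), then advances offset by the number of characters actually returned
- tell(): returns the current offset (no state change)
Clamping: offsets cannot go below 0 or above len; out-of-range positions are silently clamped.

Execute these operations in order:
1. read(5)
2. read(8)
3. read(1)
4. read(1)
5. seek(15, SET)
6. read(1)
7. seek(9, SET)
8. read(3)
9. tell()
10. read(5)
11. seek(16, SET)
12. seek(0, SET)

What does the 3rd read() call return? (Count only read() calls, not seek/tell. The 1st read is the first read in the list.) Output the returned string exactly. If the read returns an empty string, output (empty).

Answer: N

Derivation:
After 1 (read(5)): returned 'EAJHR', offset=5
After 2 (read(8)): returned 'WG081S4F', offset=13
After 3 (read(1)): returned 'N', offset=14
After 4 (read(1)): returned '8', offset=15
After 5 (seek(15, SET)): offset=15
After 6 (read(1)): returned 'M', offset=16
After 7 (seek(9, SET)): offset=9
After 8 (read(3)): returned '1S4', offset=12
After 9 (tell()): offset=12
After 10 (read(5)): returned 'FN8MY', offset=17
After 11 (seek(16, SET)): offset=16
After 12 (seek(0, SET)): offset=0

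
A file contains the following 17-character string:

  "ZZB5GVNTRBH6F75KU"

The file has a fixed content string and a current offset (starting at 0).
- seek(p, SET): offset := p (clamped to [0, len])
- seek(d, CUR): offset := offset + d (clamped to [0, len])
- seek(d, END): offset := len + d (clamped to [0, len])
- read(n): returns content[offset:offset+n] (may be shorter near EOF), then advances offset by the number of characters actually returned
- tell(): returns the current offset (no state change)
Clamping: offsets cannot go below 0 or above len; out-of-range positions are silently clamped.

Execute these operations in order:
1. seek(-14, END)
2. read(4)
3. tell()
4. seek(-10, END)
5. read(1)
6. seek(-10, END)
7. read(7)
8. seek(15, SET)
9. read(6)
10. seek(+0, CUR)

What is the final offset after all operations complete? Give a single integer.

Answer: 17

Derivation:
After 1 (seek(-14, END)): offset=3
After 2 (read(4)): returned '5GVN', offset=7
After 3 (tell()): offset=7
After 4 (seek(-10, END)): offset=7
After 5 (read(1)): returned 'T', offset=8
After 6 (seek(-10, END)): offset=7
After 7 (read(7)): returned 'TRBH6F7', offset=14
After 8 (seek(15, SET)): offset=15
After 9 (read(6)): returned 'KU', offset=17
After 10 (seek(+0, CUR)): offset=17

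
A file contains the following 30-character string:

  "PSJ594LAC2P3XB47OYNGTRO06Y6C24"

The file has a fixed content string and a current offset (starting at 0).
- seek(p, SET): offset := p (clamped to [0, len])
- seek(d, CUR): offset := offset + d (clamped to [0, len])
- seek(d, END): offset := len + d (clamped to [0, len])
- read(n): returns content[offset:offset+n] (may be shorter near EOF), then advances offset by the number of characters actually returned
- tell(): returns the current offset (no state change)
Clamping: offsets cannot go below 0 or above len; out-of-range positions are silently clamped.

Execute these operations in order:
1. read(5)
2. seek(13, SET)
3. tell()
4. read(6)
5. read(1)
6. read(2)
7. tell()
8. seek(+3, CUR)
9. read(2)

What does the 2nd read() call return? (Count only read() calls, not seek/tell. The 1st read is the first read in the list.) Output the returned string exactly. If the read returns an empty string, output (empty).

Answer: B47OYN

Derivation:
After 1 (read(5)): returned 'PSJ59', offset=5
After 2 (seek(13, SET)): offset=13
After 3 (tell()): offset=13
After 4 (read(6)): returned 'B47OYN', offset=19
After 5 (read(1)): returned 'G', offset=20
After 6 (read(2)): returned 'TR', offset=22
After 7 (tell()): offset=22
After 8 (seek(+3, CUR)): offset=25
After 9 (read(2)): returned 'Y6', offset=27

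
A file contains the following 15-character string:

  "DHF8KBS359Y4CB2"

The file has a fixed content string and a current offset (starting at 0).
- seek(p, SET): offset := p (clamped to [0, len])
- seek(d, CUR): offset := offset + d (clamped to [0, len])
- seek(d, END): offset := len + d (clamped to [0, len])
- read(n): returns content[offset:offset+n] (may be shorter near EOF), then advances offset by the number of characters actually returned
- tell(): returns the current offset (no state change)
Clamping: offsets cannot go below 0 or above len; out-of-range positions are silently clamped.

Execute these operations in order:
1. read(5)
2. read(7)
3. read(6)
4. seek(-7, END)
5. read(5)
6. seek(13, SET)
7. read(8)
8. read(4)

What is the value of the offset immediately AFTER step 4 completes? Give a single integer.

Answer: 8

Derivation:
After 1 (read(5)): returned 'DHF8K', offset=5
After 2 (read(7)): returned 'BS359Y4', offset=12
After 3 (read(6)): returned 'CB2', offset=15
After 4 (seek(-7, END)): offset=8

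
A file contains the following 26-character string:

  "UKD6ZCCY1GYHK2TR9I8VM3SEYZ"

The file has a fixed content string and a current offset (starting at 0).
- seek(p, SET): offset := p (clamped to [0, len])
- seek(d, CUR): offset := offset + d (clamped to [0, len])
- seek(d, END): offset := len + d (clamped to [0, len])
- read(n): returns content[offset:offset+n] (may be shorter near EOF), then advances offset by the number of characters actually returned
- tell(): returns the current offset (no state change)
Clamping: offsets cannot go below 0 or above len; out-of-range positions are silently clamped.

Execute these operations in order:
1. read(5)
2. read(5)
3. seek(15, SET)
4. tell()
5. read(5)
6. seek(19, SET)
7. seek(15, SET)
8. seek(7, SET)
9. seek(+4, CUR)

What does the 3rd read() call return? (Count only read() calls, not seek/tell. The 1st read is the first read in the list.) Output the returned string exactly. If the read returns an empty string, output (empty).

After 1 (read(5)): returned 'UKD6Z', offset=5
After 2 (read(5)): returned 'CCY1G', offset=10
After 3 (seek(15, SET)): offset=15
After 4 (tell()): offset=15
After 5 (read(5)): returned 'R9I8V', offset=20
After 6 (seek(19, SET)): offset=19
After 7 (seek(15, SET)): offset=15
After 8 (seek(7, SET)): offset=7
After 9 (seek(+4, CUR)): offset=11

Answer: R9I8V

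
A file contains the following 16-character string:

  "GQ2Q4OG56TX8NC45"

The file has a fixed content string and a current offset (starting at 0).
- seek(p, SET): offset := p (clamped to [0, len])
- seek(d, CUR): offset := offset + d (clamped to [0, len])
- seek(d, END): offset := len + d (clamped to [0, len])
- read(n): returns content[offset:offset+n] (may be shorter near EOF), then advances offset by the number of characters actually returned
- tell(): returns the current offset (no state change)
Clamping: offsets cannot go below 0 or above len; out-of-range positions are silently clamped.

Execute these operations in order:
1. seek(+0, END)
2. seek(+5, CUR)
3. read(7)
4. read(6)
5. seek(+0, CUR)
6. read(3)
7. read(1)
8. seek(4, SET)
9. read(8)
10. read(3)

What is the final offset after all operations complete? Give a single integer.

Answer: 15

Derivation:
After 1 (seek(+0, END)): offset=16
After 2 (seek(+5, CUR)): offset=16
After 3 (read(7)): returned '', offset=16
After 4 (read(6)): returned '', offset=16
After 5 (seek(+0, CUR)): offset=16
After 6 (read(3)): returned '', offset=16
After 7 (read(1)): returned '', offset=16
After 8 (seek(4, SET)): offset=4
After 9 (read(8)): returned '4OG56TX8', offset=12
After 10 (read(3)): returned 'NC4', offset=15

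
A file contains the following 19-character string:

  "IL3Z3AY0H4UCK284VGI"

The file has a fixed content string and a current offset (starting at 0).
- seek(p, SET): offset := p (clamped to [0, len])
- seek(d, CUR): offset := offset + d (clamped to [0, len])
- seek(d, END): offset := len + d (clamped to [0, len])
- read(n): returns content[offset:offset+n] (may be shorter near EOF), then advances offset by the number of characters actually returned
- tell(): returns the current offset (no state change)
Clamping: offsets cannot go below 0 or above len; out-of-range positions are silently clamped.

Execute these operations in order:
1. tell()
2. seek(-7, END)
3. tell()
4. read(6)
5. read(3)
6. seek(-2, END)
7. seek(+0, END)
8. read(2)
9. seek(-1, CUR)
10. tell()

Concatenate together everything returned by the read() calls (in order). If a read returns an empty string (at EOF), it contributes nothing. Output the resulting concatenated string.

After 1 (tell()): offset=0
After 2 (seek(-7, END)): offset=12
After 3 (tell()): offset=12
After 4 (read(6)): returned 'K284VG', offset=18
After 5 (read(3)): returned 'I', offset=19
After 6 (seek(-2, END)): offset=17
After 7 (seek(+0, END)): offset=19
After 8 (read(2)): returned '', offset=19
After 9 (seek(-1, CUR)): offset=18
After 10 (tell()): offset=18

Answer: K284VGI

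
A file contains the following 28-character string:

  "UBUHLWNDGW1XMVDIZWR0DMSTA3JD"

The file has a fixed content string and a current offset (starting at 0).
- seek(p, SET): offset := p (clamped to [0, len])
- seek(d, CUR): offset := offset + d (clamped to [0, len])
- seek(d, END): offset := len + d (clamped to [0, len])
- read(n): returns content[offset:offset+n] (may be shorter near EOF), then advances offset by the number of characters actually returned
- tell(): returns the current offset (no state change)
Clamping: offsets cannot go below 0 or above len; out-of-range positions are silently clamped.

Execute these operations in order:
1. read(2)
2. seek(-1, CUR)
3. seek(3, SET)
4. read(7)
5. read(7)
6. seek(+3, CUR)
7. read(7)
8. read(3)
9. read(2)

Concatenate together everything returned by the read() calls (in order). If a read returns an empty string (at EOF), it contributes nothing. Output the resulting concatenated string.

Answer: UBHLWNDGW1XMVDIZDMSTA3JD

Derivation:
After 1 (read(2)): returned 'UB', offset=2
After 2 (seek(-1, CUR)): offset=1
After 3 (seek(3, SET)): offset=3
After 4 (read(7)): returned 'HLWNDGW', offset=10
After 5 (read(7)): returned '1XMVDIZ', offset=17
After 6 (seek(+3, CUR)): offset=20
After 7 (read(7)): returned 'DMSTA3J', offset=27
After 8 (read(3)): returned 'D', offset=28
After 9 (read(2)): returned '', offset=28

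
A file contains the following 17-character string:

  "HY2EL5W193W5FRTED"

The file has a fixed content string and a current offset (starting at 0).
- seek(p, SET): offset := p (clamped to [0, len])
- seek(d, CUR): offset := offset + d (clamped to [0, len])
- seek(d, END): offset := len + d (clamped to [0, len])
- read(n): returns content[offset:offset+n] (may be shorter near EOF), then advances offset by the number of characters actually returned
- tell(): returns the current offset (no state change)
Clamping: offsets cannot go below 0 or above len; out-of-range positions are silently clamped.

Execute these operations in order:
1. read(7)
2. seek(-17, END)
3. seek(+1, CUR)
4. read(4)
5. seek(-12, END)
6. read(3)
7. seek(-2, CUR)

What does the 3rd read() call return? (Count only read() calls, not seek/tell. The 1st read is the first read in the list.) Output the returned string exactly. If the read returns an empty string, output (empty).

Answer: 5W1

Derivation:
After 1 (read(7)): returned 'HY2EL5W', offset=7
After 2 (seek(-17, END)): offset=0
After 3 (seek(+1, CUR)): offset=1
After 4 (read(4)): returned 'Y2EL', offset=5
After 5 (seek(-12, END)): offset=5
After 6 (read(3)): returned '5W1', offset=8
After 7 (seek(-2, CUR)): offset=6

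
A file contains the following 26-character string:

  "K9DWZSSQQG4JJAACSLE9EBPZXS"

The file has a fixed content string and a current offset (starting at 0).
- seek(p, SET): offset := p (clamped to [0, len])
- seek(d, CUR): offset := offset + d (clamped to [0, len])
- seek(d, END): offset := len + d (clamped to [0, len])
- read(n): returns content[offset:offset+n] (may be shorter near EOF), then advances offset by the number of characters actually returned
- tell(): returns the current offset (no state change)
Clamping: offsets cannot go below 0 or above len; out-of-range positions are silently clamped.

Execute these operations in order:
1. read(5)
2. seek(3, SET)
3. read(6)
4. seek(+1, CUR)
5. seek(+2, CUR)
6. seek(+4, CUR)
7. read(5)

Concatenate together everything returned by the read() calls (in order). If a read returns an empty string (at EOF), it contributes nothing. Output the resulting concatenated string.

Answer: K9DWZWZSSQQSLE9E

Derivation:
After 1 (read(5)): returned 'K9DWZ', offset=5
After 2 (seek(3, SET)): offset=3
After 3 (read(6)): returned 'WZSSQQ', offset=9
After 4 (seek(+1, CUR)): offset=10
After 5 (seek(+2, CUR)): offset=12
After 6 (seek(+4, CUR)): offset=16
After 7 (read(5)): returned 'SLE9E', offset=21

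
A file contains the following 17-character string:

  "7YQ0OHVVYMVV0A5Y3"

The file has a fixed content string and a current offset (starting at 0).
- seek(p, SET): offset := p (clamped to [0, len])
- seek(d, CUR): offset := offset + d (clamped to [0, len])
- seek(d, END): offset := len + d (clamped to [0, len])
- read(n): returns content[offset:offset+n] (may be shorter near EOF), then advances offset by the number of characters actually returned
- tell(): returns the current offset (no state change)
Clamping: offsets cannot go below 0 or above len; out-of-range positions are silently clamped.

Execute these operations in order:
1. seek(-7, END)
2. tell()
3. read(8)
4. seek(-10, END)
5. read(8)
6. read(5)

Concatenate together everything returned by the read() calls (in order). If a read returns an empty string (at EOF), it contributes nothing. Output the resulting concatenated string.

After 1 (seek(-7, END)): offset=10
After 2 (tell()): offset=10
After 3 (read(8)): returned 'VV0A5Y3', offset=17
After 4 (seek(-10, END)): offset=7
After 5 (read(8)): returned 'VYMVV0A5', offset=15
After 6 (read(5)): returned 'Y3', offset=17

Answer: VV0A5Y3VYMVV0A5Y3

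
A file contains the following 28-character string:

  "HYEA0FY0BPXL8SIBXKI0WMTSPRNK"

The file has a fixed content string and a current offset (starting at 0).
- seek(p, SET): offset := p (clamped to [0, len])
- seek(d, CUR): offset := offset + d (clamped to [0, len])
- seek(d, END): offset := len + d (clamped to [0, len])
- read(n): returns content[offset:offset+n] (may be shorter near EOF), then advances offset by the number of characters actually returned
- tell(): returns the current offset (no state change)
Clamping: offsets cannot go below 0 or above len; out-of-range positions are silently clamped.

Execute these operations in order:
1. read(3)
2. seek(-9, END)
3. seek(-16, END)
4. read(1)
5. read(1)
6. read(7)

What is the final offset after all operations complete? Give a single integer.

Answer: 21

Derivation:
After 1 (read(3)): returned 'HYE', offset=3
After 2 (seek(-9, END)): offset=19
After 3 (seek(-16, END)): offset=12
After 4 (read(1)): returned '8', offset=13
After 5 (read(1)): returned 'S', offset=14
After 6 (read(7)): returned 'IBXKI0W', offset=21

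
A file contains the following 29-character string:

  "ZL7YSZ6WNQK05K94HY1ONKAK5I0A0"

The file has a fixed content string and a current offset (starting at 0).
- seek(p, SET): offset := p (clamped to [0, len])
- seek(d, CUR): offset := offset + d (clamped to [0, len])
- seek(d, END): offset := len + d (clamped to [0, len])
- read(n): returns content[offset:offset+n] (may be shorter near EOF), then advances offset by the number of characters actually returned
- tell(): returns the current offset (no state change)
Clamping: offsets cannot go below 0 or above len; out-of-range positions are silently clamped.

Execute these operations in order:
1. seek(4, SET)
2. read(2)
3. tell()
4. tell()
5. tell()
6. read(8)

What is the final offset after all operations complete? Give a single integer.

After 1 (seek(4, SET)): offset=4
After 2 (read(2)): returned 'SZ', offset=6
After 3 (tell()): offset=6
After 4 (tell()): offset=6
After 5 (tell()): offset=6
After 6 (read(8)): returned '6WNQK05K', offset=14

Answer: 14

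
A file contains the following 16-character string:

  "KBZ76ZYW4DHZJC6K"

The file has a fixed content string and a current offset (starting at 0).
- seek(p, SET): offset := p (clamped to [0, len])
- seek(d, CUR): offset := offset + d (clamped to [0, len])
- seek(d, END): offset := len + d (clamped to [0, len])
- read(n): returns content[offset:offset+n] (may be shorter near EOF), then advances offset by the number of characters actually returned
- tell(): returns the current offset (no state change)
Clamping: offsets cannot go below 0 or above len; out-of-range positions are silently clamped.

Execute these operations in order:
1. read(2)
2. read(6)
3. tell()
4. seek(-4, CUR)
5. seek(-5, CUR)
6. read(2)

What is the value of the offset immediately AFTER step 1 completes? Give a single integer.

After 1 (read(2)): returned 'KB', offset=2

Answer: 2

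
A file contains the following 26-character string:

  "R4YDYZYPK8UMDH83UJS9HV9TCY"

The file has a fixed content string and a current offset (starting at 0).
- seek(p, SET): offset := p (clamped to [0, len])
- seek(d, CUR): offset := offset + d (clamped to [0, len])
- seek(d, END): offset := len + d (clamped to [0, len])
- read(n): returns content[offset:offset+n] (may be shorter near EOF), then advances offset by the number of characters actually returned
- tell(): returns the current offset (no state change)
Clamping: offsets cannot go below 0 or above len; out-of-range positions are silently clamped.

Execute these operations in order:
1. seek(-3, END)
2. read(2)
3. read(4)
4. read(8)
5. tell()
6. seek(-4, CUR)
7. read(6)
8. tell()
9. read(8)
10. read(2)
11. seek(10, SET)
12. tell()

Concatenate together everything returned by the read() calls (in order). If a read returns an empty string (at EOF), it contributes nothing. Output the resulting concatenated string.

After 1 (seek(-3, END)): offset=23
After 2 (read(2)): returned 'TC', offset=25
After 3 (read(4)): returned 'Y', offset=26
After 4 (read(8)): returned '', offset=26
After 5 (tell()): offset=26
After 6 (seek(-4, CUR)): offset=22
After 7 (read(6)): returned '9TCY', offset=26
After 8 (tell()): offset=26
After 9 (read(8)): returned '', offset=26
After 10 (read(2)): returned '', offset=26
After 11 (seek(10, SET)): offset=10
After 12 (tell()): offset=10

Answer: TCY9TCY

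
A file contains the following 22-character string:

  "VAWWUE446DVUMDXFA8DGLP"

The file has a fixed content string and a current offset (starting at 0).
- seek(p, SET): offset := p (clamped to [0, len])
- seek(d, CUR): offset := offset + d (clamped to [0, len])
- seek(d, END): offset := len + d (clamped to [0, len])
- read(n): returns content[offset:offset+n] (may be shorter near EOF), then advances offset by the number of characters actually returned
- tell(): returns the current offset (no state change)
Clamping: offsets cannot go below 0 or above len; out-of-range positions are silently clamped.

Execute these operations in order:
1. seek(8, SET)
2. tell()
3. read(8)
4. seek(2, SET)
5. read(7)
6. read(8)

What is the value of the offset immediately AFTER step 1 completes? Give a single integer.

Answer: 8

Derivation:
After 1 (seek(8, SET)): offset=8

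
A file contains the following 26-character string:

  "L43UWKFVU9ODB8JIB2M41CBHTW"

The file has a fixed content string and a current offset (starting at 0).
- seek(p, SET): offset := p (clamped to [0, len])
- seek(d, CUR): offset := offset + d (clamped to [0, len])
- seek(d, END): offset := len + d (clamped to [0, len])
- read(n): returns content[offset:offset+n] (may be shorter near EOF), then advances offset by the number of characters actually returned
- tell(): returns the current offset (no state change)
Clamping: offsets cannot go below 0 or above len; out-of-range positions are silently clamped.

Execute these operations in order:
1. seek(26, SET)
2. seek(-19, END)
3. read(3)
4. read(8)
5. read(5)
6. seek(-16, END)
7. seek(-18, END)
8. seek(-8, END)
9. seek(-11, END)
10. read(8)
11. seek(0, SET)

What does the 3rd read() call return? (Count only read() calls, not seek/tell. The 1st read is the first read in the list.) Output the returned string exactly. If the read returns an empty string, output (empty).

Answer: M41CB

Derivation:
After 1 (seek(26, SET)): offset=26
After 2 (seek(-19, END)): offset=7
After 3 (read(3)): returned 'VU9', offset=10
After 4 (read(8)): returned 'ODB8JIB2', offset=18
After 5 (read(5)): returned 'M41CB', offset=23
After 6 (seek(-16, END)): offset=10
After 7 (seek(-18, END)): offset=8
After 8 (seek(-8, END)): offset=18
After 9 (seek(-11, END)): offset=15
After 10 (read(8)): returned 'IB2M41CB', offset=23
After 11 (seek(0, SET)): offset=0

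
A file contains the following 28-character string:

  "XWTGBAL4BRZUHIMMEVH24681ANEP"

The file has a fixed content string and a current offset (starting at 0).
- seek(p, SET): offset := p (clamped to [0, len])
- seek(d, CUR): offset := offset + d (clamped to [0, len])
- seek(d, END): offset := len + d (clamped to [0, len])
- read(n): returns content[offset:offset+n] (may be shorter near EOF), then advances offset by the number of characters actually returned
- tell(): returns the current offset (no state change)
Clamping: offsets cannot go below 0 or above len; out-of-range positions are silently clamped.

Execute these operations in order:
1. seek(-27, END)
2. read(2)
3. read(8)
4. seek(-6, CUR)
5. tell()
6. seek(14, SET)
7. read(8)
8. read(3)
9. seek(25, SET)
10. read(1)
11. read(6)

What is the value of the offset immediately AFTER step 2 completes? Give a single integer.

After 1 (seek(-27, END)): offset=1
After 2 (read(2)): returned 'WT', offset=3

Answer: 3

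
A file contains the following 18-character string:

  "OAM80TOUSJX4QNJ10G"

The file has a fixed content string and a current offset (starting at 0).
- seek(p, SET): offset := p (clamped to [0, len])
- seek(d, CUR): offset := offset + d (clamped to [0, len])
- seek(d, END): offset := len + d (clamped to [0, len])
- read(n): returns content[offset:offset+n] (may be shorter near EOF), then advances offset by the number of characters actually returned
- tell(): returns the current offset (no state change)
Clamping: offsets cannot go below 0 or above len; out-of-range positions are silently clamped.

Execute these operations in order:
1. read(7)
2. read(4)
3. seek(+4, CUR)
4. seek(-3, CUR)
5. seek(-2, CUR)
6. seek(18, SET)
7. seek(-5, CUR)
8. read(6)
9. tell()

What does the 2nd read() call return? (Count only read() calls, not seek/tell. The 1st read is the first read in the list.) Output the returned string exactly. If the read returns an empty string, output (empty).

After 1 (read(7)): returned 'OAM80TO', offset=7
After 2 (read(4)): returned 'USJX', offset=11
After 3 (seek(+4, CUR)): offset=15
After 4 (seek(-3, CUR)): offset=12
After 5 (seek(-2, CUR)): offset=10
After 6 (seek(18, SET)): offset=18
After 7 (seek(-5, CUR)): offset=13
After 8 (read(6)): returned 'NJ10G', offset=18
After 9 (tell()): offset=18

Answer: USJX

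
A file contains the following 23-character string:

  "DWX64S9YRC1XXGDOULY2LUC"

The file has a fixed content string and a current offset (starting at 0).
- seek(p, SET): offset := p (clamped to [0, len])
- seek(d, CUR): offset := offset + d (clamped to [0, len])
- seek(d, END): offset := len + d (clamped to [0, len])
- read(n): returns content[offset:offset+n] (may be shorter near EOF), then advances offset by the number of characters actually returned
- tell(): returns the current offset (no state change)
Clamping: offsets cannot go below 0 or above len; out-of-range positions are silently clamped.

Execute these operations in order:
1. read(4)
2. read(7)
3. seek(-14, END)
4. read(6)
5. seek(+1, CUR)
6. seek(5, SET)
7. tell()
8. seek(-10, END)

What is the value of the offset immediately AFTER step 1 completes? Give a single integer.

After 1 (read(4)): returned 'DWX6', offset=4

Answer: 4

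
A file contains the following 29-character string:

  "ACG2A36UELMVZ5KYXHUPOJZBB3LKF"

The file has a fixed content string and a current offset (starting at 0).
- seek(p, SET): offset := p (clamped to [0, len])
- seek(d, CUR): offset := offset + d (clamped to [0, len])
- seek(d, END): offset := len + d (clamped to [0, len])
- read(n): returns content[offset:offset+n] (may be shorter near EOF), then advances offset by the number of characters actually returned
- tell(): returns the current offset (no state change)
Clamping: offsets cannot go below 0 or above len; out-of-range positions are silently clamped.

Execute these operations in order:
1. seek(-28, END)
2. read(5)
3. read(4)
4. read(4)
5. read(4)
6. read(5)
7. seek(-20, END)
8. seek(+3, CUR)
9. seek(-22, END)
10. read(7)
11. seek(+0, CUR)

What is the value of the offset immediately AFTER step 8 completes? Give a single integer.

Answer: 12

Derivation:
After 1 (seek(-28, END)): offset=1
After 2 (read(5)): returned 'CG2A3', offset=6
After 3 (read(4)): returned '6UEL', offset=10
After 4 (read(4)): returned 'MVZ5', offset=14
After 5 (read(4)): returned 'KYXH', offset=18
After 6 (read(5)): returned 'UPOJZ', offset=23
After 7 (seek(-20, END)): offset=9
After 8 (seek(+3, CUR)): offset=12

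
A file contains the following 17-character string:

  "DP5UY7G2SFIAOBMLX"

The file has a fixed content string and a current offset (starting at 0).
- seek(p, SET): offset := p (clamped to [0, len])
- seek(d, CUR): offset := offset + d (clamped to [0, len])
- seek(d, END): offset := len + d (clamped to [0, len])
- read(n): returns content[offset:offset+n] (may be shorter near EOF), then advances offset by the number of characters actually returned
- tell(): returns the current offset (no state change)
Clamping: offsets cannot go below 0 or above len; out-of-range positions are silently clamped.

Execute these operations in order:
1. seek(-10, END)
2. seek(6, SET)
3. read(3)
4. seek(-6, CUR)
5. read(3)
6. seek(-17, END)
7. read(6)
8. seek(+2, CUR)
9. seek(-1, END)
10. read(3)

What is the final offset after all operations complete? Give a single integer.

Answer: 17

Derivation:
After 1 (seek(-10, END)): offset=7
After 2 (seek(6, SET)): offset=6
After 3 (read(3)): returned 'G2S', offset=9
After 4 (seek(-6, CUR)): offset=3
After 5 (read(3)): returned 'UY7', offset=6
After 6 (seek(-17, END)): offset=0
After 7 (read(6)): returned 'DP5UY7', offset=6
After 8 (seek(+2, CUR)): offset=8
After 9 (seek(-1, END)): offset=16
After 10 (read(3)): returned 'X', offset=17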